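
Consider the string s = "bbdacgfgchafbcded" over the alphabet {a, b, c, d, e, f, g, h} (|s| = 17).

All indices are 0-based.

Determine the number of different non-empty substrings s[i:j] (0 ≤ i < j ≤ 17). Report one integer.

144

rank | idx | suffix
   0 |   3 | acgfgchafbcded
   1 |  10 | afbcded
   2 |   0 | bbdacgfgchafbcded
   3 |  12 | bcded
   4 |   1 | bdacgfgchafbcded
   5 |  13 | cded
   6 |   4 | cgfgchafbcded
   7 |   8 | chafbcded
   8 |  16 | d
   9 |   2 | dacgfgchafbcded
  10 |  14 | ded
  11 |  15 | ed
  12 |  11 | fbcded
  13 |   6 | fgchafbcded
  14 |   7 | gchafbcded
  15 |   5 | gfgchafbcded
  16 |   9 | hafbcded

SA = [3, 10, 0, 12, 1, 13, 4, 8, 16, 2, 14, 15, 11, 6, 7, 5, 9]
[i] adj suffixes → lcp
  [1] 3/10 → 1 ('a')
  [2] 10/0 → 0 ('')
  [3] 0/12 → 1 ('b')
  [4] 12/1 → 1 ('b')
  [5] 1/13 → 0 ('')
  [6] 13/4 → 1 ('c')
  [7] 4/8 → 1 ('c')
  [8] 8/16 → 0 ('')
  [9] 16/2 → 1 ('d')
  [10] 2/14 → 1 ('d')
  [11] 14/15 → 0 ('')
  [12] 15/11 → 0 ('')
  [13] 11/6 → 1 ('f')
  [14] 6/7 → 0 ('')
  [15] 7/5 → 1 ('g')
  [16] 5/9 → 0 ('')

n(n+1)/2 = 17·18/2 = 153
Σ LCP = 0 + 1 + 0 + 1 + 1 + 0 + 1 + 1 + 0 + 1 + 1 + 0 + 0 + 1 + 0 + 1 + 0 = 9
distinct = 153 − 9 = 144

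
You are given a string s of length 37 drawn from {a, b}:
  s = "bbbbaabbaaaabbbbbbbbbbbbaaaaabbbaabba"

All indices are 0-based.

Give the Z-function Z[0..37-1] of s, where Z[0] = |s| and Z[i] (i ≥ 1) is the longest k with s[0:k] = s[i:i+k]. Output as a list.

Z[0]=37
i=1: i≥r, start 0; Z[1]=3 grow→box=[1,4)
i=2: min(r-i=2, Z[1]=3)=2; Z[2]=2
i=3: min(r-i=1, Z[2]=2)=1; Z[3]=1
i=4: i≥r, start 0; Z[4]=0
i=5: i≥r, start 0; Z[5]=0
i=6: i≥r, start 0; Z[6]=2 grow→box=[6,8)
i=7: min(r-i=1, Z[1]=3)=1; Z[7]=1
i=8: i≥r, start 0; Z[8]=0
i=9: i≥r, start 0; Z[9]=0
i=10: i≥r, start 0; Z[10]=0
i=11: i≥r, start 0; Z[11]=0
i=12: i≥r, start 0; Z[12]=4 grow→box=[12,16)
i=13: min(r-i=3, Z[1]=3)=3; Z[13]=4 grow→box=[13,17)
i=14: min(r-i=3, Z[1]=3)=3; Z[14]=4 grow→box=[14,18)
i=15: min(r-i=3, Z[1]=3)=3; Z[15]=4 grow→box=[15,19)
i=16: min(r-i=3, Z[1]=3)=3; Z[16]=4 grow→box=[16,20)
i=17: min(r-i=3, Z[1]=3)=3; Z[17]=4 grow→box=[17,21)
i=18: min(r-i=3, Z[1]=3)=3; Z[18]=4 grow→box=[18,22)
i=19: min(r-i=3, Z[1]=3)=3; Z[19]=4 grow→box=[19,23)
i=20: min(r-i=3, Z[1]=3)=3; Z[20]=6 grow→box=[20,26)
i=21: min(r-i=5, Z[1]=3)=3; Z[21]=3
i=22: min(r-i=4, Z[2]=2)=2; Z[22]=2
i=23: min(r-i=3, Z[3]=1)=1; Z[23]=1
i=24: min(r-i=2, Z[4]=0)=0; Z[24]=0
i=25: min(r-i=1, Z[5]=0)=0; Z[25]=0
i=26: i≥r, start 0; Z[26]=0
i=27: i≥r, start 0; Z[27]=0
i=28: i≥r, start 0; Z[28]=0
i=29: i≥r, start 0; Z[29]=3 grow→box=[29,32)
i=30: min(r-i=2, Z[1]=3)=2; Z[30]=2
i=31: min(r-i=1, Z[2]=2)=1; Z[31]=1
i=32: i≥r, start 0; Z[32]=0
i=33: i≥r, start 0; Z[33]=0
i=34: i≥r, start 0; Z[34]=2 grow→box=[34,36)
i=35: min(r-i=1, Z[1]=3)=1; Z[35]=1
i=36: i≥r, start 0; Z[36]=0

[37, 3, 2, 1, 0, 0, 2, 1, 0, 0, 0, 0, 4, 4, 4, 4, 4, 4, 4, 4, 6, 3, 2, 1, 0, 0, 0, 0, 0, 3, 2, 1, 0, 0, 2, 1, 0]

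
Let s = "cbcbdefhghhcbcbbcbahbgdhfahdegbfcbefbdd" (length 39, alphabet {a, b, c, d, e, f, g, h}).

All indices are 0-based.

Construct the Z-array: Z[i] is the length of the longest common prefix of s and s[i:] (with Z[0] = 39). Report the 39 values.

Z[0]=39
i=1: fresh scan; Z[1]=0
i=2: fresh scan; Z[2]=2 scan→box=[2,4)
i=3: min(r-i=1, Z[1]=0)=0; Z[3]=0
i=4: fresh scan; Z[4]=0
i=5: fresh scan; Z[5]=0
i=6: fresh scan; Z[6]=0
i=7: fresh scan; Z[7]=0
i=8: fresh scan; Z[8]=0
i=9: fresh scan; Z[9]=0
i=10: fresh scan; Z[10]=0
i=11: fresh scan; Z[11]=4 scan→box=[11,15)
i=12: min(r-i=3, Z[1]=0)=0; Z[12]=0
i=13: min(r-i=2, Z[2]=2)=2; Z[13]=2
i=14: min(r-i=1, Z[3]=0)=0; Z[14]=0
i=15: fresh scan; Z[15]=0
i=16: fresh scan; Z[16]=2 scan→box=[16,18)
i=17: min(r-i=1, Z[1]=0)=0; Z[17]=0
i=18: fresh scan; Z[18]=0
i=19: fresh scan; Z[19]=0
i=20: fresh scan; Z[20]=0
i=21: fresh scan; Z[21]=0
i=22: fresh scan; Z[22]=0
i=23: fresh scan; Z[23]=0
i=24: fresh scan; Z[24]=0
i=25: fresh scan; Z[25]=0
i=26: fresh scan; Z[26]=0
i=27: fresh scan; Z[27]=0
i=28: fresh scan; Z[28]=0
i=29: fresh scan; Z[29]=0
i=30: fresh scan; Z[30]=0
i=31: fresh scan; Z[31]=0
i=32: fresh scan; Z[32]=2 scan→box=[32,34)
i=33: min(r-i=1, Z[1]=0)=0; Z[33]=0
i=34: fresh scan; Z[34]=0
i=35: fresh scan; Z[35]=0
i=36: fresh scan; Z[36]=0
i=37: fresh scan; Z[37]=0
i=38: fresh scan; Z[38]=0

[39, 0, 2, 0, 0, 0, 0, 0, 0, 0, 0, 4, 0, 2, 0, 0, 2, 0, 0, 0, 0, 0, 0, 0, 0, 0, 0, 0, 0, 0, 0, 0, 2, 0, 0, 0, 0, 0, 0]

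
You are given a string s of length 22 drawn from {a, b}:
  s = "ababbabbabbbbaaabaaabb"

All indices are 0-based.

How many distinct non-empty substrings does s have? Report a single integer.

191

rank→(start, suffix):
  0 → (13, 'aaabaaabb')
  1 → (17, 'aaabb')
  2 → (14, 'aabaaabb')
  3 → (18, 'aabb')
  4 → (15, 'abaaabb')
  5 → (0, 'ababbabbabbbbaaabaaabb')
  6 → (19, 'abb')
  7 → (2, 'abbabbabbbbaaabaaabb')
  8 → (5, 'abbabbbbaaabaaabb')
  9 → (8, 'abbbbaaabaaabb')
  10 → (21, 'b')
  11 → (12, 'baaabaaabb')
  12 → (16, 'baaabb')
  13 → (1, 'babbabbabbbbaaabaaabb')
  14 → (4, 'babbabbbbaaabaaabb')
  15 → (7, 'babbbbaaabaaabb')
  16 → (20, 'bb')
  17 → (11, 'bbaaabaaabb')
  18 → (3, 'bbabbabbbbaaabaaabb')
  19 → (6, 'bbabbbbaaabaaabb')
  20 → (10, 'bbbaaabaaabb')
  21 → (9, 'bbbbaaabaaabb')

SA = [13, 17, 14, 18, 15, 0, 19, 2, 5, 8, 21, 12, 16, 1, 4, 7, 20, 11, 3, 6, 10, 9]
rank  pair      lcp
   1  s[13:],s[17:]  4  'aaab'
   2  s[17:],s[14:]  2  'aa'
   3  s[14:],s[18:]  3  'aab'
   4  s[18:],s[15:]  1  'a'
   5  s[15:],s[0:]  3  'aba'
   6  s[0:],s[19:]  2  'ab'
   7  s[19:],s[2:]  3  'abb'
   8  s[2:],s[5:]  6  'abbabb'
   9  s[5:],s[8:]  3  'abb'
  10  s[8:],s[21:]  0  ''
  11  s[21:],s[12:]  1  'b'
  12  s[12:],s[16:]  5  'baaab'
  13  s[16:],s[1:]  2  'ba'
  14  s[1:],s[4:]  7  'babbabb'
  15  s[4:],s[7:]  4  'babb'
  16  s[7:],s[20:]  1  'b'
  17  s[20:],s[11:]  2  'bb'
  18  s[11:],s[3:]  3  'bba'
  19  s[3:],s[6:]  5  'bbabb'
  20  s[6:],s[10:]  2  'bb'
  21  s[10:],s[9:]  3  'bbb'

n(n+1)/2 = 22·23/2 = 253
Σ LCP = 0 + 4 + 2 + 3 + 1 + 3 + 2 + 3 + 6 + 3 + 0 + 1 + 5 + 2 + 7 + 4 + 1 + 2 + 3 + 5 + 2 + 3 = 62
distinct = 253 − 62 = 191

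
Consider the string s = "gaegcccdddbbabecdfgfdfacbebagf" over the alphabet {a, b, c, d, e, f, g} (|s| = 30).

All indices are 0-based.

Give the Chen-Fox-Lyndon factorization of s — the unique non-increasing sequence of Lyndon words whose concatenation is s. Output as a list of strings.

emit factor 1: 'g' (i=0, period=1)
emit factor 2: 'aegcccdddbb' (i=1, period=11)
emit factor 3: 'abecdfgfdfacbebagf' (i=12, period=18)

["g", "aegcccdddbb", "abecdfgfdfacbebagf"]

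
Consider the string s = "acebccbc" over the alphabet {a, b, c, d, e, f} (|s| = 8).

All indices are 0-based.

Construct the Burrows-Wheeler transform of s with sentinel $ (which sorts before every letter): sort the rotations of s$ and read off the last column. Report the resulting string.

rank  rotation   last
    0  $acebccbc  c
    1  acebccbc$  $
    2  bc$acebcc  c
    3  bccbc$ace  e
    4  c$acebccb  b
    5  cbc$acebc  c
    6  ccbc$aceb  b
    7  cebccbc$a  a
    8  ebccbc$ac  c

c$cebcbac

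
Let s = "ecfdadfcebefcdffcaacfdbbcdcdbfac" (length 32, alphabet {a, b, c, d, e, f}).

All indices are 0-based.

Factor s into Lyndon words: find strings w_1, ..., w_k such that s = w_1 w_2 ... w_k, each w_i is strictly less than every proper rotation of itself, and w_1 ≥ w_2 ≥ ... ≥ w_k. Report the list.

emit factor 1: 'e' (i=0, period=1)
emit factor 2: 'cfd' (i=1, period=3)
emit factor 3: 'adfcebefcdffc' (i=4, period=13)
emit factor 4: 'aacfdbbcdcdbfac' (i=17, period=15)

["e", "cfd", "adfcebefcdffc", "aacfdbbcdcdbfac"]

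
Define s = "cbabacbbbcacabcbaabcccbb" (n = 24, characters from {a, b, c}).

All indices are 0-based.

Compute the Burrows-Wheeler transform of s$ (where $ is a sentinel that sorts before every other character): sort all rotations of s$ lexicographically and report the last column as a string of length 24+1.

rank  rotation                   last
    0  $cbabacbbbcacabcbaabcccbb  b
    1  aabcccbb$cbabacbbbcacabcb  b
    2  abacbbbcacabcbaabcccbb$cb  b
    3  abcbaabcccbb$cbabacbbbcac  c
    4  abcccbb$cbabacbbbcacabcba  a
    5  acabcbaabcccbb$cbabacbbbc  c
    6  acbbbcacabcbaabcccbb$cbab  b
    7  b$cbabacbbbcacabcbaabcccb  b
    8  baabcccbb$cbabacbbbcacabc  c
    9  babacbbbcacabcbaabcccbb$c  c
   10  bacbbbcacabcbaabcccbb$cba  a
   11  bb$cbabacbbbcacabcbaabccc  c
   12  bbbcacabcbaabcccbb$cbabac  c
   13  bbcacabcbaabcccbb$cbabacb  b
   14  bcacabcbaabcccbb$cbabacbb  b
   15  bcbaabcccbb$cbabacbbbcaca  a
   16  bcccbb$cbabacbbbcacabcbaa  a
   17  cabcbaabcccbb$cbabacbbbca  a
   18  cacabcbaabcccbb$cbabacbbb  b
   19  cbaabcccbb$cbabacbbbcacab  b
   20  cbabacbbbcacabcbaabcccbb$  $
   21  cbb$cbabacbbbcacabcbaabcc  c
   22  cbbbcacabcbaabcccbb$cbaba  a
   23  ccbb$cbabacbbbcacabcbaabc  c
   24  cccbb$cbabacbbbcacabcbaab  b

bbbcacbbccaccbbaaabb$cacb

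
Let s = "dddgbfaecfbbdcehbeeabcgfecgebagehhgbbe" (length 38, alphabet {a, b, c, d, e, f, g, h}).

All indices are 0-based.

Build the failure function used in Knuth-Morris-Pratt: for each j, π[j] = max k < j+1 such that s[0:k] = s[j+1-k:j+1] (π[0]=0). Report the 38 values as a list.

[0, 1, 2, 0, 0, 0, 0, 0, 0, 0, 0, 0, 1, 0, 0, 0, 0, 0, 0, 0, 0, 0, 0, 0, 0, 0, 0, 0, 0, 0, 0, 0, 0, 0, 0, 0, 0, 0]

π[0] = 0
j=1 s[j]='d': π[1]=1 (border 'd')
j=2 s[j]='d': π[2]=2 (border 'dd')
j=3 s[j]='g': k: 2→1→0; π[3]=0 (border '')
j=4 s[j]='b': π[4]=0 (border '')
j=5 s[j]='f': π[5]=0 (border '')
j=6 s[j]='a': π[6]=0 (border '')
j=7 s[j]='e': π[7]=0 (border '')
j=8 s[j]='c': π[8]=0 (border '')
j=9 s[j]='f': π[9]=0 (border '')
j=10 s[j]='b': π[10]=0 (border '')
j=11 s[j]='b': π[11]=0 (border '')
j=12 s[j]='d': π[12]=1 (border 'd')
j=13 s[j]='c': k: 1→0; π[13]=0 (border '')
j=14 s[j]='e': π[14]=0 (border '')
j=15 s[j]='h': π[15]=0 (border '')
j=16 s[j]='b': π[16]=0 (border '')
j=17 s[j]='e': π[17]=0 (border '')
j=18 s[j]='e': π[18]=0 (border '')
j=19 s[j]='a': π[19]=0 (border '')
j=20 s[j]='b': π[20]=0 (border '')
j=21 s[j]='c': π[21]=0 (border '')
j=22 s[j]='g': π[22]=0 (border '')
j=23 s[j]='f': π[23]=0 (border '')
j=24 s[j]='e': π[24]=0 (border '')
j=25 s[j]='c': π[25]=0 (border '')
j=26 s[j]='g': π[26]=0 (border '')
j=27 s[j]='e': π[27]=0 (border '')
j=28 s[j]='b': π[28]=0 (border '')
j=29 s[j]='a': π[29]=0 (border '')
j=30 s[j]='g': π[30]=0 (border '')
j=31 s[j]='e': π[31]=0 (border '')
j=32 s[j]='h': π[32]=0 (border '')
j=33 s[j]='h': π[33]=0 (border '')
j=34 s[j]='g': π[34]=0 (border '')
j=35 s[j]='b': π[35]=0 (border '')
j=36 s[j]='b': π[36]=0 (border '')
j=37 s[j]='e': π[37]=0 (border '')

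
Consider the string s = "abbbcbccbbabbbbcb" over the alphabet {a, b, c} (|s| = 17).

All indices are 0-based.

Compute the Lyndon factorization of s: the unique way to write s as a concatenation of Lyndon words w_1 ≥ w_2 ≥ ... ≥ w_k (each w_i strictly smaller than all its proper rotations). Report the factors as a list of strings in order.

emit factor 1: 'abbbcbccbb' (i=0, period=10)
emit factor 2: 'abbbbcb' (i=10, period=7)

["abbbcbccbb", "abbbbcb"]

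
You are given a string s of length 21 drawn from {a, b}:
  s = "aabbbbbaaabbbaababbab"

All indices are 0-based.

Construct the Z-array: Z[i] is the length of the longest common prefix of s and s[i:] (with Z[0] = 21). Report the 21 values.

Z[0]=21
i=1: outside box; Z[1]=1 grow→box=[1,2)
i=2: outside box; Z[2]=0
i=3: outside box; Z[3]=0
i=4: outside box; Z[4]=0
i=5: outside box; Z[5]=0
i=6: outside box; Z[6]=0
i=7: outside box; Z[7]=2 grow→box=[7,9)
i=8: min(r-i=1, Z[1]=1)=1; Z[8]=5 grow→box=[8,13)
i=9: min(r-i=4, Z[1]=1)=1; Z[9]=1
i=10: min(r-i=3, Z[2]=0)=0; Z[10]=0
i=11: min(r-i=2, Z[3]=0)=0; Z[11]=0
i=12: min(r-i=1, Z[4]=0)=0; Z[12]=0
i=13: outside box; Z[13]=3 grow→box=[13,16)
i=14: min(r-i=2, Z[1]=1)=1; Z[14]=1
i=15: min(r-i=1, Z[2]=0)=0; Z[15]=0
i=16: outside box; Z[16]=1 grow→box=[16,17)
i=17: outside box; Z[17]=0
i=18: outside box; Z[18]=0
i=19: outside box; Z[19]=1 grow→box=[19,20)
i=20: outside box; Z[20]=0

[21, 1, 0, 0, 0, 0, 0, 2, 5, 1, 0, 0, 0, 3, 1, 0, 1, 0, 0, 1, 0]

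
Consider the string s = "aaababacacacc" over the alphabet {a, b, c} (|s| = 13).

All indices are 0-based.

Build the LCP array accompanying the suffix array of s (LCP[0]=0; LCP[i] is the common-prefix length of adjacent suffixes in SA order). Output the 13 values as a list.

sorted suffixes:
  #0 SA[0]=0  'aaababacacacc'
  #1 SA[1]=1  'aababacacacc'
  #2 SA[2]=2  'ababacacacc'
  #3 SA[3]=4  'abacacacc'
  #4 SA[4]=6  'acacacc'
  #5 SA[5]=8  'acacc'
  #6 SA[6]=10  'acc'
  #7 SA[7]=3  'babacacacc'
  #8 SA[8]=5  'bacacacc'
  #9 SA[9]=12  'c'
  #10 SA[10]=7  'cacacc'
  #11 SA[11]=9  'cacc'
  #12 SA[12]=11  'cc'

SA = [0, 1, 2, 4, 6, 8, 10, 3, 5, 12, 7, 9, 11]
[i] adj suffixes → lcp
  [1] 0/1 → 2 ('aa')
  [2] 1/2 → 1 ('a')
  [3] 2/4 → 3 ('aba')
  [4] 4/6 → 1 ('a')
  [5] 6/8 → 4 ('acac')
  [6] 8/10 → 2 ('ac')
  [7] 10/3 → 0 ('')
  [8] 3/5 → 2 ('ba')
  [9] 5/12 → 0 ('')
  [10] 12/7 → 1 ('c')
  [11] 7/9 → 3 ('cac')
  [12] 9/11 → 1 ('c')

[0, 2, 1, 3, 1, 4, 2, 0, 2, 0, 1, 3, 1]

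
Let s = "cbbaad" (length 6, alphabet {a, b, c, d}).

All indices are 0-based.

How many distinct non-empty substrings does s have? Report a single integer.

19

rank | idx | suffix
   0 |   3 | aad
   1 |   4 | ad
   2 |   2 | baad
   3 |   1 | bbaad
   4 |   0 | cbbaad
   5 |   5 | d

SA = [3, 4, 2, 1, 0, 5]
i: (SA[i-1],SA[i]) lcp shared
  1: (3,4) 1 'a'
  2: (4,2) 0 ''
  3: (2,1) 1 'b'
  4: (1,0) 0 ''
  5: (0,5) 0 ''

n(n+1)/2 = 6·7/2 = 21
Σ LCP = 0 + 1 + 0 + 1 + 0 + 0 = 2
distinct = 21 − 2 = 19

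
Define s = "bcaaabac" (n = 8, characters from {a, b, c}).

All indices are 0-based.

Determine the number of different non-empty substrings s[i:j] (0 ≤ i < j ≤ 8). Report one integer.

sorted suffixes:
  #0 SA[0]=2  'aaabac'
  #1 SA[1]=3  'aabac'
  #2 SA[2]=4  'abac'
  #3 SA[3]=6  'ac'
  #4 SA[4]=5  'bac'
  #5 SA[5]=0  'bcaaabac'
  #6 SA[6]=7  'c'
  #7 SA[7]=1  'caaabac'

SA = [2, 3, 4, 6, 5, 0, 7, 1]
i: (SA[i-1],SA[i]) lcp shared
  1: (2,3) 2 'aa'
  2: (3,4) 1 'a'
  3: (4,6) 1 'a'
  4: (6,5) 0 ''
  5: (5,0) 1 'b'
  6: (0,7) 0 ''
  7: (7,1) 1 'c'

n(n+1)/2 = 8·9/2 = 36
Σ LCP = 0 + 2 + 1 + 1 + 0 + 1 + 0 + 1 = 6
distinct = 36 − 6 = 30

30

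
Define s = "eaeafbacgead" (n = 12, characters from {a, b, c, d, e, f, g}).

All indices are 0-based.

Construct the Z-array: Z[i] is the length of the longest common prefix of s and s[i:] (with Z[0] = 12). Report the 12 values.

Z[0]=12
i=1: outside box; Z[1]=0
i=2: outside box; Z[2]=2 scan→box=[2,4)
i=3: min(r-i=1, Z[1]=0)=0; Z[3]=0
i=4: outside box; Z[4]=0
i=5: outside box; Z[5]=0
i=6: outside box; Z[6]=0
i=7: outside box; Z[7]=0
i=8: outside box; Z[8]=0
i=9: outside box; Z[9]=2 scan→box=[9,11)
i=10: min(r-i=1, Z[1]=0)=0; Z[10]=0
i=11: outside box; Z[11]=0

[12, 0, 2, 0, 0, 0, 0, 0, 0, 2, 0, 0]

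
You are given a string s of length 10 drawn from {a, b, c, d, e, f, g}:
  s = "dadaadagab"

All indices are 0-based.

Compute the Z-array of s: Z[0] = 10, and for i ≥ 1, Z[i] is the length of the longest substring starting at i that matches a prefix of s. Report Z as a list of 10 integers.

[10, 0, 2, 0, 0, 2, 0, 0, 0, 0]

Z[0]=10
i=1: outside box; Z[1]=0
i=2: outside box; Z[2]=2 scan→box=[2,4)
i=3: min(r-i=1, Z[1]=0)=0; Z[3]=0
i=4: outside box; Z[4]=0
i=5: outside box; Z[5]=2 scan→box=[5,7)
i=6: min(r-i=1, Z[1]=0)=0; Z[6]=0
i=7: outside box; Z[7]=0
i=8: outside box; Z[8]=0
i=9: outside box; Z[9]=0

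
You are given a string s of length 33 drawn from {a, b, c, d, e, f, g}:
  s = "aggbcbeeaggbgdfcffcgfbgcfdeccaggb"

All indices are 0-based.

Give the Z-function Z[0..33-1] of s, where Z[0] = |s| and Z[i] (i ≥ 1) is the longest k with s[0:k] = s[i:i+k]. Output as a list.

Z[0]=33
i=1: outside box; Z[1]=0
i=2: outside box; Z[2]=0
i=3: outside box; Z[3]=0
i=4: outside box; Z[4]=0
i=5: outside box; Z[5]=0
i=6: outside box; Z[6]=0
i=7: outside box; Z[7]=0
i=8: outside box; Z[8]=4 scan→box=[8,12)
i=9: min(r-i=3, Z[1]=0)=0; Z[9]=0
i=10: min(r-i=2, Z[2]=0)=0; Z[10]=0
i=11: min(r-i=1, Z[3]=0)=0; Z[11]=0
i=12: outside box; Z[12]=0
i=13: outside box; Z[13]=0
i=14: outside box; Z[14]=0
i=15: outside box; Z[15]=0
i=16: outside box; Z[16]=0
i=17: outside box; Z[17]=0
i=18: outside box; Z[18]=0
i=19: outside box; Z[19]=0
i=20: outside box; Z[20]=0
i=21: outside box; Z[21]=0
i=22: outside box; Z[22]=0
i=23: outside box; Z[23]=0
i=24: outside box; Z[24]=0
i=25: outside box; Z[25]=0
i=26: outside box; Z[26]=0
i=27: outside box; Z[27]=0
i=28: outside box; Z[28]=0
i=29: outside box; Z[29]=4 scan→box=[29,33)
i=30: min(r-i=3, Z[1]=0)=0; Z[30]=0
i=31: min(r-i=2, Z[2]=0)=0; Z[31]=0
i=32: min(r-i=1, Z[3]=0)=0; Z[32]=0

[33, 0, 0, 0, 0, 0, 0, 0, 4, 0, 0, 0, 0, 0, 0, 0, 0, 0, 0, 0, 0, 0, 0, 0, 0, 0, 0, 0, 0, 4, 0, 0, 0]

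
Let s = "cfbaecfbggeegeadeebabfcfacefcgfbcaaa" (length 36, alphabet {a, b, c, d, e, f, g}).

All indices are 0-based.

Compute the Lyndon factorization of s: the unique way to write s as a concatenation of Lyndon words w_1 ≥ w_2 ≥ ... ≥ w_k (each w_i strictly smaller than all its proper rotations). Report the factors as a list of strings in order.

emit factor 1: 'cf' (i=0, period=2)
emit factor 2: 'b' (i=2, period=1)
emit factor 3: 'aecfbggeege' (i=3, period=11)
emit factor 4: 'adeeb' (i=14, period=5)
emit factor 5: 'abfcfacefcgfbc' (i=19, period=14)
emit factor 6: 'a' (i=33, period=1)
emit factor 7: 'a' (i=34, period=1)
emit factor 8: 'a' (i=35, period=1)

["cf", "b", "aecfbggeege", "adeeb", "abfcfacefcgfbc", "a", "a", "a"]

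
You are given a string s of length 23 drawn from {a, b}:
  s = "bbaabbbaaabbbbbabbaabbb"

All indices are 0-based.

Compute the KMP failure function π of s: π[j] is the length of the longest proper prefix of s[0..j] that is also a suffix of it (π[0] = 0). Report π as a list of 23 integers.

[0, 1, 0, 0, 1, 2, 2, 3, 4, 0, 1, 2, 2, 2, 2, 3, 1, 2, 3, 4, 5, 6, 7]

π[0] = 0
j=1 s[j]='b': π[1]=1 (border 'b')
j=2 s[j]='a': k: 1→0; π[2]=0 (border '')
j=3 s[j]='a': π[3]=0 (border '')
j=4 s[j]='b': π[4]=1 (border 'b')
j=5 s[j]='b': π[5]=2 (border 'bb')
j=6 s[j]='b': k: 2→1; π[6]=2 (border 'bb')
j=7 s[j]='a': π[7]=3 (border 'bba')
j=8 s[j]='a': π[8]=4 (border 'bbaa')
j=9 s[j]='a': k: 4→0; π[9]=0 (border '')
j=10 s[j]='b': π[10]=1 (border 'b')
j=11 s[j]='b': π[11]=2 (border 'bb')
j=12 s[j]='b': k: 2→1; π[12]=2 (border 'bb')
j=13 s[j]='b': k: 2→1; π[13]=2 (border 'bb')
j=14 s[j]='b': k: 2→1; π[14]=2 (border 'bb')
j=15 s[j]='a': π[15]=3 (border 'bba')
j=16 s[j]='b': k: 3→0; π[16]=1 (border 'b')
j=17 s[j]='b': π[17]=2 (border 'bb')
j=18 s[j]='a': π[18]=3 (border 'bba')
j=19 s[j]='a': π[19]=4 (border 'bbaa')
j=20 s[j]='b': π[20]=5 (border 'bbaab')
j=21 s[j]='b': π[21]=6 (border 'bbaabb')
j=22 s[j]='b': π[22]=7 (border 'bbaabbb')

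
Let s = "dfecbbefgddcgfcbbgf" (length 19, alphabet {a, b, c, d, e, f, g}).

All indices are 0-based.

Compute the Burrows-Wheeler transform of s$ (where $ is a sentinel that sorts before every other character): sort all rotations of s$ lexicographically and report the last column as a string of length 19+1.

rank  rotation              last
    0  $dfecbbefgddcgfcbbgf  f
    1  bbefgddcgfcbbgf$dfec  c
    2  bbgf$dfecbbefgddcgfc  c
    3  befgddcgfcbbgf$dfecb  b
    4  bgf$dfecbbefgddcgfcb  b
    5  cbbefgddcgfcbbgf$dfe  e
    6  cbbgf$dfecbbefgddcgf  f
    7  cgfcbbgf$dfecbbefgdd  d
    8  dcgfcbbgf$dfecbbefgd  d
    9  ddcgfcbbgf$dfecbbefg  g
   10  dfecbbefgddcgfcbbgf$  $
   11  ecbbefgddcgfcbbgf$df  f
   12  efgddcgfcbbgf$dfecbb  b
   13  f$dfecbbefgddcgfcbbg  g
   14  fcbbgf$dfecbbefgddcg  g
   15  fecbbefgddcgfcbbgf$d  d
   16  fgddcgfcbbgf$dfecbbe  e
   17  gddcgfcbbgf$dfecbbef  f
   18  gf$dfecbbefgddcgfcbb  b
   19  gfcbbgf$dfecbbefgddc  c

fccbbefddg$fbggdefbc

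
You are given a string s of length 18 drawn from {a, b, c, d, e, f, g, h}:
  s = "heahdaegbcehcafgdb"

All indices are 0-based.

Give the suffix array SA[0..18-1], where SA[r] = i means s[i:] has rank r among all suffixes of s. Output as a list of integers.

[5, 13, 2, 17, 8, 12, 9, 4, 16, 1, 6, 10, 14, 7, 15, 11, 3, 0]

sorted suffixes:
  #0 SA[0]=5  'aegbcehcafgdb'
  #1 SA[1]=13  'afgdb'
  #2 SA[2]=2  'ahdaegbcehcafgdb'
  #3 SA[3]=17  'b'
  #4 SA[4]=8  'bcehcafgdb'
  #5 SA[5]=12  'cafgdb'
  #6 SA[6]=9  'cehcafgdb'
  #7 SA[7]=4  'daegbcehcafgdb'
  #8 SA[8]=16  'db'
  #9 SA[9]=1  'eahdaegbcehcafgdb'
  #10 SA[10]=6  'egbcehcafgdb'
  #11 SA[11]=10  'ehcafgdb'
  #12 SA[12]=14  'fgdb'
  #13 SA[13]=7  'gbcehcafgdb'
  #14 SA[14]=15  'gdb'
  #15 SA[15]=11  'hcafgdb'
  #16 SA[16]=3  'hdaegbcehcafgdb'
  #17 SA[17]=0  'heahdaegbcehcafgdb'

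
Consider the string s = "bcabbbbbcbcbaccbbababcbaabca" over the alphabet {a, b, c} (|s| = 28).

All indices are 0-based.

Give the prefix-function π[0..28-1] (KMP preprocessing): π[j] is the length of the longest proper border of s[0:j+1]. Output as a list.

π[0] = 0
j=1 s[j]='c': π[1]=0 (border '')
j=2 s[j]='a': π[2]=0 (border '')
j=3 s[j]='b': π[3]=1 (border 'b')
j=4 s[j]='b': k: 1→0; π[4]=1 (border 'b')
j=5 s[j]='b': k: 1→0; π[5]=1 (border 'b')
j=6 s[j]='b': k: 1→0; π[6]=1 (border 'b')
j=7 s[j]='b': k: 1→0; π[7]=1 (border 'b')
j=8 s[j]='c': π[8]=2 (border 'bc')
j=9 s[j]='b': k: 2→0; π[9]=1 (border 'b')
j=10 s[j]='c': π[10]=2 (border 'bc')
j=11 s[j]='b': k: 2→0; π[11]=1 (border 'b')
j=12 s[j]='a': k: 1→0; π[12]=0 (border '')
j=13 s[j]='c': π[13]=0 (border '')
j=14 s[j]='c': π[14]=0 (border '')
j=15 s[j]='b': π[15]=1 (border 'b')
j=16 s[j]='b': k: 1→0; π[16]=1 (border 'b')
j=17 s[j]='a': k: 1→0; π[17]=0 (border '')
j=18 s[j]='b': π[18]=1 (border 'b')
j=19 s[j]='a': k: 1→0; π[19]=0 (border '')
j=20 s[j]='b': π[20]=1 (border 'b')
j=21 s[j]='c': π[21]=2 (border 'bc')
j=22 s[j]='b': k: 2→0; π[22]=1 (border 'b')
j=23 s[j]='a': k: 1→0; π[23]=0 (border '')
j=24 s[j]='a': π[24]=0 (border '')
j=25 s[j]='b': π[25]=1 (border 'b')
j=26 s[j]='c': π[26]=2 (border 'bc')
j=27 s[j]='a': π[27]=3 (border 'bca')

[0, 0, 0, 1, 1, 1, 1, 1, 2, 1, 2, 1, 0, 0, 0, 1, 1, 0, 1, 0, 1, 2, 1, 0, 0, 1, 2, 3]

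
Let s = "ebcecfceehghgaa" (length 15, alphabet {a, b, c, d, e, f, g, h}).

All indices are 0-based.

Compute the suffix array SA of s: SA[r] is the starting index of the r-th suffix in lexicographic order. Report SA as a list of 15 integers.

[14, 13, 1, 2, 6, 4, 0, 3, 7, 8, 5, 12, 10, 11, 9]

rank | idx | suffix
   0 |  14 | a
   1 |  13 | aa
   2 |   1 | bcecfceehghgaa
   3 |   2 | cecfceehghgaa
   4 |   6 | ceehghgaa
   5 |   4 | cfceehghgaa
   6 |   0 | ebcecfceehghgaa
   7 |   3 | ecfceehghgaa
   8 |   7 | eehghgaa
   9 |   8 | ehghgaa
  10 |   5 | fceehghgaa
  11 |  12 | gaa
  12 |  10 | ghgaa
  13 |  11 | hgaa
  14 |   9 | hghgaa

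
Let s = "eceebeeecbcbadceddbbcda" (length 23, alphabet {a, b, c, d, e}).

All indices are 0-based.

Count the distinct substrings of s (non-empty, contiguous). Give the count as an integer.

252

rank→(start, suffix):
  0 → (22, 'a')
  1 → (12, 'adceddbbcda')
  2 → (11, 'badceddbbcda')
  3 → (18, 'bbcda')
  4 → (9, 'bcbadceddbbcda')
  5 → (19, 'bcda')
  6 → (4, 'beeecbcbadceddbbcda')
  7 → (10, 'cbadceddbbcda')
  8 → (8, 'cbcbadceddbbcda')
  9 → (20, 'cda')
  10 → (14, 'ceddbbcda')
  11 → (1, 'ceebeeecbcbadceddbbcda')
  12 → (21, 'da')
  13 → (17, 'dbbcda')
  14 → (13, 'dceddbbcda')
  15 → (16, 'ddbbcda')
  16 → (3, 'ebeeecbcbadceddbbcda')
  17 → (7, 'ecbcbadceddbbcda')
  18 → (0, 'eceebeeecbcbadceddbbcda')
  19 → (15, 'eddbbcda')
  20 → (2, 'eebeeecbcbadceddbbcda')
  21 → (6, 'eecbcbadceddbbcda')
  22 → (5, 'eeecbcbadceddbbcda')

SA = [22, 12, 11, 18, 9, 19, 4, 10, 8, 20, 14, 1, 21, 17, 13, 16, 3, 7, 0, 15, 2, 6, 5]
i: (SA[i-1],SA[i]) lcp shared
  1: (22,12) 1 'a'
  2: (12,11) 0 ''
  3: (11,18) 1 'b'
  4: (18,9) 1 'b'
  5: (9,19) 2 'bc'
  6: (19,4) 1 'b'
  7: (4,10) 0 ''
  8: (10,8) 2 'cb'
  9: (8,20) 1 'c'
  10: (20,14) 1 'c'
  11: (14,1) 2 'ce'
  12: (1,21) 0 ''
  13: (21,17) 1 'd'
  14: (17,13) 1 'd'
  15: (13,16) 1 'd'
  16: (16,3) 0 ''
  17: (3,7) 1 'e'
  18: (7,0) 2 'ec'
  19: (0,15) 1 'e'
  20: (15,2) 1 'e'
  21: (2,6) 2 'ee'
  22: (6,5) 2 'ee'

n(n+1)/2 = 23·24/2 = 276
Σ LCP = 0 + 1 + 0 + 1 + 1 + 2 + 1 + 0 + 2 + 1 + 1 + 2 + 0 + 1 + 1 + 1 + 0 + 1 + 2 + 1 + 1 + 2 + 2 = 24
distinct = 276 − 24 = 252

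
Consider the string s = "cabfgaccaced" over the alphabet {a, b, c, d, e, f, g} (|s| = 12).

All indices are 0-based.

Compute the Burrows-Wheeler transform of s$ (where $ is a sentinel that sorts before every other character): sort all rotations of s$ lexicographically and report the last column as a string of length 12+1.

dcgca$caaecbf

rank  rotation       last
    0  $cabfgaccaced  d
    1  abfgaccaced$c  c
    2  accaced$cabfg  g
    3  aced$cabfgacc  c
    4  bfgaccaced$ca  a
    5  cabfgaccaced$  $
    6  caced$cabfgac  c
    7  ccaced$cabfga  a
    8  ced$cabfgacca  a
    9  d$cabfgaccace  e
   10  ed$cabfgaccac  c
   11  fgaccaced$cab  b
   12  gaccaced$cabf  f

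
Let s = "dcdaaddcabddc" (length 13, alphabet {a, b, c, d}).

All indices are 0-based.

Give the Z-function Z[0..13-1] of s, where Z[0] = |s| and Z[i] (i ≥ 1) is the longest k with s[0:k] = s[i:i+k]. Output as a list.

[13, 0, 1, 0, 0, 1, 2, 0, 0, 0, 1, 2, 0]

Z[0]=13
i=1: fresh scan; Z[1]=0
i=2: fresh scan; Z[2]=1 extend→box=[2,3)
i=3: fresh scan; Z[3]=0
i=4: fresh scan; Z[4]=0
i=5: fresh scan; Z[5]=1 extend→box=[5,6)
i=6: fresh scan; Z[6]=2 extend→box=[6,8)
i=7: min(r-i=1, Z[1]=0)=0; Z[7]=0
i=8: fresh scan; Z[8]=0
i=9: fresh scan; Z[9]=0
i=10: fresh scan; Z[10]=1 extend→box=[10,11)
i=11: fresh scan; Z[11]=2 extend→box=[11,13)
i=12: min(r-i=1, Z[1]=0)=0; Z[12]=0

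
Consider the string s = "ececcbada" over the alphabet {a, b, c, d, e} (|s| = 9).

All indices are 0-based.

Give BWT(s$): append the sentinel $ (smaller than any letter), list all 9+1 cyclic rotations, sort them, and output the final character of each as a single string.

adbcceeac$

rank  rotation    last
    0  $ececcbada  a
    1  a$ececcbad  d
    2  ada$ececcb  b
    3  bada$ececc  c
    4  cbada$ecec  c
    5  ccbada$ece  e
    6  ceccbada$e  e
    7  da$ececcba  a
    8  eccbada$ec  c
    9  ececcbada$  $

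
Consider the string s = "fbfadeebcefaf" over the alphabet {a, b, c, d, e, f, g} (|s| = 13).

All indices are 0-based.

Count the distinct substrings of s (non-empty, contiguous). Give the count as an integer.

83

sorted suffixes:
  #0 SA[0]=3  'adeebcefaf'
  #1 SA[1]=11  'af'
  #2 SA[2]=7  'bcefaf'
  #3 SA[3]=1  'bfadeebcefaf'
  #4 SA[4]=8  'cefaf'
  #5 SA[5]=4  'deebcefaf'
  #6 SA[6]=6  'ebcefaf'
  #7 SA[7]=5  'eebcefaf'
  #8 SA[8]=9  'efaf'
  #9 SA[9]=12  'f'
  #10 SA[10]=2  'fadeebcefaf'
  #11 SA[11]=10  'faf'
  #12 SA[12]=0  'fbfadeebcefaf'

SA = [3, 11, 7, 1, 8, 4, 6, 5, 9, 12, 2, 10, 0]
[i] adj suffixes → lcp
  [1] 3/11 → 1 ('a')
  [2] 11/7 → 0 ('')
  [3] 7/1 → 1 ('b')
  [4] 1/8 → 0 ('')
  [5] 8/4 → 0 ('')
  [6] 4/6 → 0 ('')
  [7] 6/5 → 1 ('e')
  [8] 5/9 → 1 ('e')
  [9] 9/12 → 0 ('')
  [10] 12/2 → 1 ('f')
  [11] 2/10 → 2 ('fa')
  [12] 10/0 → 1 ('f')

n(n+1)/2 = 13·14/2 = 91
Σ LCP = 0 + 1 + 0 + 1 + 0 + 0 + 0 + 1 + 1 + 0 + 1 + 2 + 1 = 8
distinct = 91 − 8 = 83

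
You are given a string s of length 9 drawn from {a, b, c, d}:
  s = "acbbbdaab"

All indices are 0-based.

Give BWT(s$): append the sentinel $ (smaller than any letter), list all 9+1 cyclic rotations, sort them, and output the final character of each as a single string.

rank  rotation    last
    0  $acbbbdaab  b
    1  aab$acbbbd  d
    2  ab$acbbbda  a
    3  acbbbdaab$  $
    4  b$acbbbdaa  a
    5  bbbdaab$ac  c
    6  bbdaab$acb  b
    7  bdaab$acbb  b
    8  cbbbdaab$a  a
    9  daab$acbbb  b

bda$acbbab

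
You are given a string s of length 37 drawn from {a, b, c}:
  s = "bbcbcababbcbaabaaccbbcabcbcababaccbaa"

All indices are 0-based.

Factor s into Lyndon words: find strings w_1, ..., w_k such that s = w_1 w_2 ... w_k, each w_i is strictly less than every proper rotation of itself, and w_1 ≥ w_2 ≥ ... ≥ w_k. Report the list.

emit factor 1: 'bbcbc' (i=0, period=5)
emit factor 2: 'ababbcb' (i=5, period=7)
emit factor 3: 'aabaaccbbcabcbcababaccb' (i=12, period=23)
emit factor 4: 'a' (i=35, period=1)
emit factor 5: 'a' (i=36, period=1)

["bbcbc", "ababbcb", "aabaaccbbcabcbcababaccb", "a", "a"]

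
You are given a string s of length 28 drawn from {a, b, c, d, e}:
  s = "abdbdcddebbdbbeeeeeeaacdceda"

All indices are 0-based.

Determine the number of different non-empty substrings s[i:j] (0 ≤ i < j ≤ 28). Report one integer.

rank→(start, suffix):
  0 → (27, 'a')
  1 → (20, 'aacdceda')
  2 → (0, 'abdbdcddebbdbbeeeeeeaacdceda')
  3 → (21, 'acdceda')
  4 → (9, 'bbdbbeeeeeeaacdceda')
  5 → (12, 'bbeeeeeeaacdceda')
  6 → (10, 'bdbbeeeeeeaacdceda')
  7 → (1, 'bdbdcddebbdbbeeeeeeaacdceda')
  8 → (3, 'bdcddebbdbbeeeeeeaacdceda')
  9 → (13, 'beeeeeeaacdceda')
  10 → (22, 'cdceda')
  11 → (5, 'cddebbdbbeeeeeeaacdceda')
  12 → (24, 'ceda')
  13 → (26, 'da')
  14 → (11, 'dbbeeeeeeaacdceda')
  15 → (2, 'dbdcddebbdbbeeeeeeaacdceda')
  16 → (4, 'dcddebbdbbeeeeeeaacdceda')
  17 → (23, 'dceda')
  18 → (6, 'ddebbdbbeeeeeeaacdceda')
  19 → (7, 'debbdbbeeeeeeaacdceda')
  20 → (19, 'eaacdceda')
  21 → (8, 'ebbdbbeeeeeeaacdceda')
  22 → (25, 'eda')
  23 → (18, 'eeaacdceda')
  24 → (17, 'eeeaacdceda')
  25 → (16, 'eeeeaacdceda')
  26 → (15, 'eeeeeaacdceda')
  27 → (14, 'eeeeeeaacdceda')

SA = [27, 20, 0, 21, 9, 12, 10, 1, 3, 13, 22, 5, 24, 26, 11, 2, 4, 23, 6, 7, 19, 8, 25, 18, 17, 16, 15, 14]
rank  pair      lcp
   1  s[27:],s[20:]  1  'a'
   2  s[20:],s[0:]  1  'a'
   3  s[0:],s[21:]  1  'a'
   4  s[21:],s[9:]  0  ''
   5  s[9:],s[12:]  2  'bb'
   6  s[12:],s[10:]  1  'b'
   7  s[10:],s[1:]  3  'bdb'
   8  s[1:],s[3:]  2  'bd'
   9  s[3:],s[13:]  1  'b'
  10  s[13:],s[22:]  0  ''
  11  s[22:],s[5:]  2  'cd'
  12  s[5:],s[24:]  1  'c'
  13  s[24:],s[26:]  0  ''
  14  s[26:],s[11:]  1  'd'
  15  s[11:],s[2:]  2  'db'
  16  s[2:],s[4:]  1  'd'
  17  s[4:],s[23:]  2  'dc'
  18  s[23:],s[6:]  1  'd'
  19  s[6:],s[7:]  1  'd'
  20  s[7:],s[19:]  0  ''
  21  s[19:],s[8:]  1  'e'
  22  s[8:],s[25:]  1  'e'
  23  s[25:],s[18:]  1  'e'
  24  s[18:],s[17:]  2  'ee'
  25  s[17:],s[16:]  3  'eee'
  26  s[16:],s[15:]  4  'eeee'
  27  s[15:],s[14:]  5  'eeeee'

n(n+1)/2 = 28·29/2 = 406
Σ LCP = 0 + 1 + 1 + 1 + 0 + 2 + 1 + 3 + 2 + 1 + 0 + 2 + 1 + 0 + 1 + 2 + 1 + 2 + 1 + 1 + 0 + 1 + 1 + 1 + 2 + 3 + 4 + 5 = 40
distinct = 406 − 40 = 366

366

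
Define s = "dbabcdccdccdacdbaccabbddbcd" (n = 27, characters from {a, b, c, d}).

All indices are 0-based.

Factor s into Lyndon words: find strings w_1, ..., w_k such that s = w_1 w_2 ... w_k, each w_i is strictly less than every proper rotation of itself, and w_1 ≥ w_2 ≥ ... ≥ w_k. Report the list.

emit factor 1: 'd' (i=0, period=1)
emit factor 2: 'b' (i=1, period=1)
emit factor 3: 'abcdccdccdacdbacc' (i=2, period=17)
emit factor 4: 'abbddbcd' (i=19, period=8)

["d", "b", "abcdccdccdacdbacc", "abbddbcd"]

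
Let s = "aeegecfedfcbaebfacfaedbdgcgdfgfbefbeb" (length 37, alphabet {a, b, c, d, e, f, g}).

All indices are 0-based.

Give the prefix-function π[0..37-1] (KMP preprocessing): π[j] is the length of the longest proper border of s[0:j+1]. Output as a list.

[0, 0, 0, 0, 0, 0, 0, 0, 0, 0, 0, 0, 1, 2, 0, 0, 1, 0, 0, 1, 2, 0, 0, 0, 0, 0, 0, 0, 0, 0, 0, 0, 0, 0, 0, 0, 0]

π[0] = 0
j=1 s[j]='e': π[1]=0 (border '')
j=2 s[j]='e': π[2]=0 (border '')
j=3 s[j]='g': π[3]=0 (border '')
j=4 s[j]='e': π[4]=0 (border '')
j=5 s[j]='c': π[5]=0 (border '')
j=6 s[j]='f': π[6]=0 (border '')
j=7 s[j]='e': π[7]=0 (border '')
j=8 s[j]='d': π[8]=0 (border '')
j=9 s[j]='f': π[9]=0 (border '')
j=10 s[j]='c': π[10]=0 (border '')
j=11 s[j]='b': π[11]=0 (border '')
j=12 s[j]='a': π[12]=1 (border 'a')
j=13 s[j]='e': π[13]=2 (border 'ae')
j=14 s[j]='b': k: 2→0; π[14]=0 (border '')
j=15 s[j]='f': π[15]=0 (border '')
j=16 s[j]='a': π[16]=1 (border 'a')
j=17 s[j]='c': k: 1→0; π[17]=0 (border '')
j=18 s[j]='f': π[18]=0 (border '')
j=19 s[j]='a': π[19]=1 (border 'a')
j=20 s[j]='e': π[20]=2 (border 'ae')
j=21 s[j]='d': k: 2→0; π[21]=0 (border '')
j=22 s[j]='b': π[22]=0 (border '')
j=23 s[j]='d': π[23]=0 (border '')
j=24 s[j]='g': π[24]=0 (border '')
j=25 s[j]='c': π[25]=0 (border '')
j=26 s[j]='g': π[26]=0 (border '')
j=27 s[j]='d': π[27]=0 (border '')
j=28 s[j]='f': π[28]=0 (border '')
j=29 s[j]='g': π[29]=0 (border '')
j=30 s[j]='f': π[30]=0 (border '')
j=31 s[j]='b': π[31]=0 (border '')
j=32 s[j]='e': π[32]=0 (border '')
j=33 s[j]='f': π[33]=0 (border '')
j=34 s[j]='b': π[34]=0 (border '')
j=35 s[j]='e': π[35]=0 (border '')
j=36 s[j]='b': π[36]=0 (border '')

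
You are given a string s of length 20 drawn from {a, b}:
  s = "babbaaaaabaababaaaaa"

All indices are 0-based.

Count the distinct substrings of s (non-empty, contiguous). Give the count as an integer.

sorted suffixes:
  #0 SA[0]=19  'a'
  #1 SA[1]=18  'aa'
  #2 SA[2]=17  'aaa'
  #3 SA[3]=16  'aaaa'
  #4 SA[4]=15  'aaaaa'
  #5 SA[5]=4  'aaaaabaababaaaaa'
  #6 SA[6]=5  'aaaabaababaaaaa'
  #7 SA[7]=6  'aaabaababaaaaa'
  #8 SA[8]=7  'aabaababaaaaa'
  #9 SA[9]=10  'aababaaaaa'
  #10 SA[10]=13  'abaaaaa'
  #11 SA[11]=8  'abaababaaaaa'
  #12 SA[12]=11  'ababaaaaa'
  #13 SA[13]=1  'abbaaaaabaababaaaaa'
  #14 SA[14]=14  'baaaaa'
  #15 SA[15]=3  'baaaaabaababaaaaa'
  #16 SA[16]=9  'baababaaaaa'
  #17 SA[17]=12  'babaaaaa'
  #18 SA[18]=0  'babbaaaaabaababaaaaa'
  #19 SA[19]=2  'bbaaaaabaababaaaaa'

SA = [19, 18, 17, 16, 15, 4, 5, 6, 7, 10, 13, 8, 11, 1, 14, 3, 9, 12, 0, 2]
[i] adj suffixes → lcp
  [1] 19/18 → 1 ('a')
  [2] 18/17 → 2 ('aa')
  [3] 17/16 → 3 ('aaa')
  [4] 16/15 → 4 ('aaaa')
  [5] 15/4 → 5 ('aaaaa')
  [6] 4/5 → 4 ('aaaa')
  [7] 5/6 → 3 ('aaa')
  [8] 6/7 → 2 ('aa')
  [9] 7/10 → 4 ('aaba')
  [10] 10/13 → 1 ('a')
  [11] 13/8 → 4 ('abaa')
  [12] 8/11 → 3 ('aba')
  [13] 11/1 → 2 ('ab')
  [14] 1/14 → 0 ('')
  [15] 14/3 → 6 ('baaaaa')
  [16] 3/9 → 3 ('baa')
  [17] 9/12 → 2 ('ba')
  [18] 12/0 → 3 ('bab')
  [19] 0/2 → 1 ('b')

n(n+1)/2 = 20·21/2 = 210
Σ LCP = 0 + 1 + 2 + 3 + 4 + 5 + 4 + 3 + 2 + 4 + 1 + 4 + 3 + 2 + 0 + 6 + 3 + 2 + 3 + 1 = 53
distinct = 210 − 53 = 157

157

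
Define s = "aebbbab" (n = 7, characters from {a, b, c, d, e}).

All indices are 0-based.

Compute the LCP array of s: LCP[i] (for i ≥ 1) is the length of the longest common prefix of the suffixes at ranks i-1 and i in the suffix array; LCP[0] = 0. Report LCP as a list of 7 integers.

[0, 1, 0, 1, 1, 2, 0]

sorted suffixes:
  #0 SA[0]=5  'ab'
  #1 SA[1]=0  'aebbbab'
  #2 SA[2]=6  'b'
  #3 SA[3]=4  'bab'
  #4 SA[4]=3  'bbab'
  #5 SA[5]=2  'bbbab'
  #6 SA[6]=1  'ebbbab'

SA = [5, 0, 6, 4, 3, 2, 1]
i: (SA[i-1],SA[i]) lcp shared
  1: (5,0) 1 'a'
  2: (0,6) 0 ''
  3: (6,4) 1 'b'
  4: (4,3) 1 'b'
  5: (3,2) 2 'bb'
  6: (2,1) 0 ''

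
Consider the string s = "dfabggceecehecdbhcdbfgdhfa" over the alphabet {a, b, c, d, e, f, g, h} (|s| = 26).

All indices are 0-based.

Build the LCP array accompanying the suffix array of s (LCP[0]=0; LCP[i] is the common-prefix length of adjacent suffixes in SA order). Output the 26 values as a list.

rank→(start, suffix):
  0 → (25, 'a')
  1 → (2, 'abggceecehecdbhcdbfgdhfa')
  2 → (19, 'bfgdhfa')
  3 → (3, 'bggceecehecdbhcdbfgdhfa')
  4 → (15, 'bhcdbfgdhfa')
  5 → (17, 'cdbfgdhfa')
  6 → (13, 'cdbhcdbfgdhfa')
  7 → (6, 'ceecehecdbhcdbfgdhfa')
  8 → (9, 'cehecdbhcdbfgdhfa')
  9 → (18, 'dbfgdhfa')
  10 → (14, 'dbhcdbfgdhfa')
  11 → (0, 'dfabggceecehecdbhcdbfgdhfa')
  12 → (22, 'dhfa')
  13 → (12, 'ecdbhcdbfgdhfa')
  14 → (8, 'ecehecdbhcdbfgdhfa')
  15 → (7, 'eecehecdbhcdbfgdhfa')
  16 → (10, 'ehecdbhcdbfgdhfa')
  17 → (24, 'fa')
  18 → (1, 'fabggceecehecdbhcdbfgdhfa')
  19 → (20, 'fgdhfa')
  20 → (5, 'gceecehecdbhcdbfgdhfa')
  21 → (21, 'gdhfa')
  22 → (4, 'ggceecehecdbhcdbfgdhfa')
  23 → (16, 'hcdbfgdhfa')
  24 → (11, 'hecdbhcdbfgdhfa')
  25 → (23, 'hfa')

SA = [25, 2, 19, 3, 15, 17, 13, 6, 9, 18, 14, 0, 22, 12, 8, 7, 10, 24, 1, 20, 5, 21, 4, 16, 11, 23]
rank  pair      lcp
   1  s[25:],s[2:]  1  'a'
   2  s[2:],s[19:]  0  ''
   3  s[19:],s[3:]  1  'b'
   4  s[3:],s[15:]  1  'b'
   5  s[15:],s[17:]  0  ''
   6  s[17:],s[13:]  3  'cdb'
   7  s[13:],s[6:]  1  'c'
   8  s[6:],s[9:]  2  'ce'
   9  s[9:],s[18:]  0  ''
  10  s[18:],s[14:]  2  'db'
  11  s[14:],s[0:]  1  'd'
  12  s[0:],s[22:]  1  'd'
  13  s[22:],s[12:]  0  ''
  14  s[12:],s[8:]  2  'ec'
  15  s[8:],s[7:]  1  'e'
  16  s[7:],s[10:]  1  'e'
  17  s[10:],s[24:]  0  ''
  18  s[24:],s[1:]  2  'fa'
  19  s[1:],s[20:]  1  'f'
  20  s[20:],s[5:]  0  ''
  21  s[5:],s[21:]  1  'g'
  22  s[21:],s[4:]  1  'g'
  23  s[4:],s[16:]  0  ''
  24  s[16:],s[11:]  1  'h'
  25  s[11:],s[23:]  1  'h'

[0, 1, 0, 1, 1, 0, 3, 1, 2, 0, 2, 1, 1, 0, 2, 1, 1, 0, 2, 1, 0, 1, 1, 0, 1, 1]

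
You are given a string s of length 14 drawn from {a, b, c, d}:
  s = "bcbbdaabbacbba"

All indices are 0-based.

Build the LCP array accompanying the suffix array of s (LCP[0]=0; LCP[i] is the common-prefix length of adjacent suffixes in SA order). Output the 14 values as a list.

rank→(start, suffix):
  0 → (13, 'a')
  1 → (5, 'aabbacbba')
  2 → (6, 'abbacbba')
  3 → (9, 'acbba')
  4 → (12, 'ba')
  5 → (8, 'bacbba')
  6 → (11, 'bba')
  7 → (7, 'bbacbba')
  8 → (2, 'bbdaabbacbba')
  9 → (0, 'bcbbdaabbacbba')
  10 → (3, 'bdaabbacbba')
  11 → (10, 'cbba')
  12 → (1, 'cbbdaabbacbba')
  13 → (4, 'daabbacbba')

SA = [13, 5, 6, 9, 12, 8, 11, 7, 2, 0, 3, 10, 1, 4]
rank  pair      lcp
   1  s[13:],s[5:]  1  'a'
   2  s[5:],s[6:]  1  'a'
   3  s[6:],s[9:]  1  'a'
   4  s[9:],s[12:]  0  ''
   5  s[12:],s[8:]  2  'ba'
   6  s[8:],s[11:]  1  'b'
   7  s[11:],s[7:]  3  'bba'
   8  s[7:],s[2:]  2  'bb'
   9  s[2:],s[0:]  1  'b'
  10  s[0:],s[3:]  1  'b'
  11  s[3:],s[10:]  0  ''
  12  s[10:],s[1:]  3  'cbb'
  13  s[1:],s[4:]  0  ''

[0, 1, 1, 1, 0, 2, 1, 3, 2, 1, 1, 0, 3, 0]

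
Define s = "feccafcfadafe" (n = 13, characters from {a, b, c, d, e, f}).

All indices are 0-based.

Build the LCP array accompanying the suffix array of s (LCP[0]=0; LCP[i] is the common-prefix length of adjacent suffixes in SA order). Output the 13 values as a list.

[0, 1, 2, 0, 1, 1, 0, 0, 1, 0, 1, 1, 2]

sorted suffixes:
  #0 SA[0]=8  'adafe'
  #1 SA[1]=4  'afcfadafe'
  #2 SA[2]=10  'afe'
  #3 SA[3]=3  'cafcfadafe'
  #4 SA[4]=2  'ccafcfadafe'
  #5 SA[5]=6  'cfadafe'
  #6 SA[6]=9  'dafe'
  #7 SA[7]=12  'e'
  #8 SA[8]=1  'eccafcfadafe'
  #9 SA[9]=7  'fadafe'
  #10 SA[10]=5  'fcfadafe'
  #11 SA[11]=11  'fe'
  #12 SA[12]=0  'feccafcfadafe'

SA = [8, 4, 10, 3, 2, 6, 9, 12, 1, 7, 5, 11, 0]
[i] adj suffixes → lcp
  [1] 8/4 → 1 ('a')
  [2] 4/10 → 2 ('af')
  [3] 10/3 → 0 ('')
  [4] 3/2 → 1 ('c')
  [5] 2/6 → 1 ('c')
  [6] 6/9 → 0 ('')
  [7] 9/12 → 0 ('')
  [8] 12/1 → 1 ('e')
  [9] 1/7 → 0 ('')
  [10] 7/5 → 1 ('f')
  [11] 5/11 → 1 ('f')
  [12] 11/0 → 2 ('fe')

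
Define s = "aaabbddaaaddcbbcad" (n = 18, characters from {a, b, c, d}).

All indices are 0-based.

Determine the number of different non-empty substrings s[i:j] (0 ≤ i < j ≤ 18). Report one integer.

sorted suffixes:
  #0 SA[0]=0  'aaabbddaaaddcbbcad'
  #1 SA[1]=7  'aaaddcbbcad'
  #2 SA[2]=1  'aabbddaaaddcbbcad'
  #3 SA[3]=8  'aaddcbbcad'
  #4 SA[4]=2  'abbddaaaddcbbcad'
  #5 SA[5]=16  'ad'
  #6 SA[6]=9  'addcbbcad'
  #7 SA[7]=13  'bbcad'
  #8 SA[8]=3  'bbddaaaddcbbcad'
  #9 SA[9]=14  'bcad'
  #10 SA[10]=4  'bddaaaddcbbcad'
  #11 SA[11]=15  'cad'
  #12 SA[12]=12  'cbbcad'
  #13 SA[13]=17  'd'
  #14 SA[14]=6  'daaaddcbbcad'
  #15 SA[15]=11  'dcbbcad'
  #16 SA[16]=5  'ddaaaddcbbcad'
  #17 SA[17]=10  'ddcbbcad'

SA = [0, 7, 1, 8, 2, 16, 9, 13, 3, 14, 4, 15, 12, 17, 6, 11, 5, 10]
i: (SA[i-1],SA[i]) lcp shared
  1: (0,7) 3 'aaa'
  2: (7,1) 2 'aa'
  3: (1,8) 2 'aa'
  4: (8,2) 1 'a'
  5: (2,16) 1 'a'
  6: (16,9) 2 'ad'
  7: (9,13) 0 ''
  8: (13,3) 2 'bb'
  9: (3,14) 1 'b'
  10: (14,4) 1 'b'
  11: (4,15) 0 ''
  12: (15,12) 1 'c'
  13: (12,17) 0 ''
  14: (17,6) 1 'd'
  15: (6,11) 1 'd'
  16: (11,5) 1 'd'
  17: (5,10) 2 'dd'

n(n+1)/2 = 18·19/2 = 171
Σ LCP = 0 + 3 + 2 + 2 + 1 + 1 + 2 + 0 + 2 + 1 + 1 + 0 + 1 + 0 + 1 + 1 + 1 + 2 = 21
distinct = 171 − 21 = 150

150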